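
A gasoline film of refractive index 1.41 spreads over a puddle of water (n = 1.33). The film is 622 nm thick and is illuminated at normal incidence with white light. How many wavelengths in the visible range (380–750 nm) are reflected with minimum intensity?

At the upper boundary (n = 1.0 to n = 1.41) the reflected ray undergoes a half-wave phase shift.
At the lower boundary (n = 1.41 to n = 1.33) the reflected ray undergoes no phase shift.
Net: one phase inversion between the two reflected rays.
With one net inversion, destructive interference in reflection requires 2 n t = m λ.
λ = 2 n t / m = 1754 / m nm.
m=2: 877 nm (IR); m=3: 585 nm (visible); m=4: 439 nm (visible); m=5: 351 nm (UV).

2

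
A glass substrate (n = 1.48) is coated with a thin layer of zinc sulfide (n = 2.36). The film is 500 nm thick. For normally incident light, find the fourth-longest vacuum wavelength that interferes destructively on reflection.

590 nm

Top surface (1.0 → 2.36): reflection off a higher-index medium gives a half-wave phase shift.
At the lower boundary (n = 2.36 to n = 1.48) the reflected ray undergoes no phase shift.
Exactly one π shift → a net half-wave offset.
With one net inversion, destructive interference in reflection requires 2 n t = m λ.
λ = 2 n t / m. The fourth-longest wavelength is m = 4: λ = 2 × 2.36 × 500 / 4.00 = 590 nm.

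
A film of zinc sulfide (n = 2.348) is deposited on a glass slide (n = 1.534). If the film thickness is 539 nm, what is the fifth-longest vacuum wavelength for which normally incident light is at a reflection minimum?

Ray reflecting at the top interface goes from n = 1.0 toward n = 2.348: a half-wave phase shift.
At the lower boundary (n = 2.348 to n = 1.534) the reflected ray undergoes no phase shift.
Net: one phase inversion between the two reflected rays.
With one net inversion, destructive interference in reflection requires 2 n t = m λ.
λ = 2 n t / m. The fifth-longest wavelength is m = 5: λ = 2 × 2.348 × 539 / 5.00 = 506 nm.

506 nm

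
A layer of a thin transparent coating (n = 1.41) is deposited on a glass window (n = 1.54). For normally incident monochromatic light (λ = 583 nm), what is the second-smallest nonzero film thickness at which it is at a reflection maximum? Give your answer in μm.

At the upper boundary (n = 1.0 to n = 1.41) the reflected ray undergoes a half-wave phase shift.
Bottom surface (1.41 → 1.54): reflection off a higher-index medium gives a half-wave phase shift.
Zero or two π shifts → no net half-wave offset.
So the condition for constructive reflection is 2 n t = m λ.
The second-smallest nonzero thickness corresponds to m = 2: t = m λ / (2 n) = 2.00 × 583 / (2 × 1.41) = 413 nm.

0.413 μm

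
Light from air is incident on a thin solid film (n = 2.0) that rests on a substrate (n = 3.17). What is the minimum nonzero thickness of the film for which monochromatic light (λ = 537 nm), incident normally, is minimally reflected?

Top surface (1.0 → 2.0): reflection off a higher-index medium gives a half-wave phase shift.
Bottom surface (2.0 → 3.17): reflection off a higher-index medium gives a half-wave phase shift.
Net: no relative phase inversion (both shifts match).
So the condition for destructive reflection is 2 n t = (m + ½) λ.
Minimum at m = 0: t = λ / (4 n) = 537 / (4 × 2.0) = 67.1 nm.

67.1 nm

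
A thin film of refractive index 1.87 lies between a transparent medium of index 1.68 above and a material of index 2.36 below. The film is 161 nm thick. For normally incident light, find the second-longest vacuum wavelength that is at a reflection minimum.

401 nm

At the upper boundary (n = 1.68 to n = 1.87) the reflected ray undergoes a half-wave phase shift.
Bottom surface (1.87 → 2.36): reflection off a higher-index medium gives a half-wave phase shift.
Zero or two π shifts → no net half-wave offset.
With no net inversion, destructive interference in reflection requires 2 n t = (m + ½) λ.
λ = 2 n t / (m + ½). The second-longest wavelength is m = 1: λ = 2 × 1.87 × 161 / 1.50 = 401 nm.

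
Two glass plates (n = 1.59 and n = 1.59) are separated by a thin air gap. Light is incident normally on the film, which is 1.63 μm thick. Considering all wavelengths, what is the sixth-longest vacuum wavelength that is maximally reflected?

Ray reflecting at the top interface goes from n = 1.59 toward n = 1.0: no phase shift.
Bottom surface (1.0 → 1.59): reflection off a higher-index medium gives a half-wave phase shift.
The two reflections differ by half a wavelength.
For maximum reflection here: 2 n t = (m + ½) λ.
λ = 2 n t / (m + ½). The sixth-longest wavelength is m = 5: λ = 2 × 1.0 × 1630 / 5.50 = 593 nm.

593 nm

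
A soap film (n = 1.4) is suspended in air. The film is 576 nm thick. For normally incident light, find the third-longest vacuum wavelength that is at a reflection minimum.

Top surface (1.0 → 1.4): reflection off a higher-index medium gives a half-wave phase shift.
Bottom surface (1.4 → 1.0): reflection off a lower-index medium gives no phase shift.
Net: one phase inversion between the two reflected rays.
For dark reflection here: 2 n t = m λ.
λ = 2 n t / m. The third-longest wavelength is m = 3: λ = 2 × 1.4 × 576 / 3.00 = 538 nm.

538 nm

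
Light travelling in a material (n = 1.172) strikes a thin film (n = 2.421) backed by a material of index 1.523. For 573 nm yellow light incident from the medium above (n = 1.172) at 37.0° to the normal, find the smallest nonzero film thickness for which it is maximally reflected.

At the upper boundary (n = 1.172 to n = 2.421) the reflected ray undergoes a half-wave phase shift.
Bottom surface (2.421 → 1.523): reflection off a lower-index medium gives no phase shift.
The two reflections differ by half a wavelength.
With one net inversion, constructive interference in reflection requires 2 n t cos θ_r = (m + ½) λ.
Snell's law: 1.172 sin 37.0° = 2.421 sin θ_r → sin θ_r = 0.291, cos θ_r = 0.957.
Minimum at m = 0: t = λ / (4 n cos θ_r) = 573 / (4 × 2.421 × 0.957) = 61.9 nm.

61.9 nm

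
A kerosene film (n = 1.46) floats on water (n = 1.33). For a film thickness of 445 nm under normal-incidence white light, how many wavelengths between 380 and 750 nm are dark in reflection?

2

Ray reflecting at the top interface goes from n = 1.0 toward n = 1.46: a half-wave phase shift.
Bottom surface (1.46 → 1.33): reflection off a lower-index medium gives no phase shift.
The two reflections differ by half a wavelength.
For minimum reflection here: 2 n t = m λ.
λ = 2 n t / m = 1299 / m nm.
m=1: 1299 nm (IR); m=2: 650 nm (visible); m=3: 433 nm (visible); m=4: 325 nm (UV).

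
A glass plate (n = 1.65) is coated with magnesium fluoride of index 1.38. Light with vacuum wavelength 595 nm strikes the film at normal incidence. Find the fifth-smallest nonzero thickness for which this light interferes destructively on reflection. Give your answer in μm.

0.970 μm

At the upper boundary (n = 1.0 to n = 1.38) the reflected ray undergoes a half-wave phase shift.
Ray reflecting at the bottom interface goes from n = 1.38 toward n = 1.65: a half-wave phase shift.
Zero or two π shifts → no net half-wave offset.
So the condition for destructive reflection is 2 n t = (m + ½) λ.
The fifth-smallest nonzero thickness corresponds to m = 4: t = (m + ½) λ / (2 n) = 4.50 × 595 / (2 × 1.38) = 970 nm.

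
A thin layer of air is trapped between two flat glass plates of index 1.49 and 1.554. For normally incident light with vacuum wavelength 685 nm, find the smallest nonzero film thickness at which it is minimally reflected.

343 nm

Ray reflecting at the top interface goes from n = 1.49 toward n = 1.0: no phase shift.
Ray reflecting at the bottom interface goes from n = 1.0 toward n = 1.554: a half-wave phase shift.
Net: one phase inversion between the two reflected rays.
So the condition for destructive reflection is 2 n t = m λ.
Minimum nonzero at m = 1: t = λ / (2 n) = 685 / (2 × 1.0) = 343 nm.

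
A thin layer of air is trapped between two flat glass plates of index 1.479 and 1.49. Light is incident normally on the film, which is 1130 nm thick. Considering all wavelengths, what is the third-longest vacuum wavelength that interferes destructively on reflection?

Top surface (1.479 → 1.0): reflection off a lower-index medium gives no phase shift.
Bottom surface (1.0 → 1.49): reflection off a higher-index medium gives a half-wave phase shift.
The two reflections differ by half a wavelength.
For weak reflection here: 2 n t = m λ.
λ = 2 n t / m. The third-longest wavelength is m = 3: λ = 2 × 1.0 × 1130 / 3.00 = 753 nm.

753 nm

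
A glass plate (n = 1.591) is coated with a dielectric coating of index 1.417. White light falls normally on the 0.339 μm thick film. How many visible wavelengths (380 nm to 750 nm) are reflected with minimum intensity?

At the upper boundary (n = 1.0 to n = 1.417) the reflected ray undergoes a half-wave phase shift.
Ray reflecting at the bottom interface goes from n = 1.417 toward n = 1.591: a half-wave phase shift.
Net: no relative phase inversion (both shifts match).
So the condition for destructive reflection is 2 n t = (m + ½) λ.
λ = 2 n t / (m + ½) = 961 / (m + ½) nm.
m=0: 1921 nm (IR); m=1: 640 nm (visible); m=2: 384 nm (visible); m=3: 274 nm (UV).

2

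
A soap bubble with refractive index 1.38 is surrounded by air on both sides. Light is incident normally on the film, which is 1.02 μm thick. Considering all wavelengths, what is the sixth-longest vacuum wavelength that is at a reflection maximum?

At the upper boundary (n = 1.0 to n = 1.38) the reflected ray undergoes a half-wave phase shift.
Bottom surface (1.38 → 1.0): reflection off a lower-index medium gives no phase shift.
Net: one phase inversion between the two reflected rays.
For strong reflection here: 2 n t = (m + ½) λ.
λ = 2 n t / (m + ½). The sixth-longest wavelength is m = 5: λ = 2 × 1.38 × 1020 / 5.50 = 512 nm.

512 nm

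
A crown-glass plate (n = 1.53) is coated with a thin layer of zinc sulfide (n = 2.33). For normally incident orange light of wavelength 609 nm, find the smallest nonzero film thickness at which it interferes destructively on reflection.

Ray reflecting at the top interface goes from n = 1.0 toward n = 2.33: a half-wave phase shift.
Ray reflecting at the bottom interface goes from n = 2.33 toward n = 1.53: no phase shift.
Net: one phase inversion between the two reflected rays.
For weak reflection here: 2 n t = m λ.
Minimum nonzero at m = 1: t = λ / (2 n) = 609 / (2 × 2.33) = 131 nm.

131 nm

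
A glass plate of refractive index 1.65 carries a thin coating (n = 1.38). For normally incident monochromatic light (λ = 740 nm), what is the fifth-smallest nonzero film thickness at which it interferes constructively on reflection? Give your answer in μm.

1.34 μm

Top surface (1.0 → 1.38): reflection off a higher-index medium gives a half-wave phase shift.
At the lower boundary (n = 1.38 to n = 1.65) the reflected ray undergoes a half-wave phase shift.
Net: no relative phase inversion (both shifts match).
With no net inversion, constructive interference in reflection requires 2 n t = m λ.
The fifth-smallest nonzero thickness corresponds to m = 5: t = m λ / (2 n) = 5.00 × 740 / (2 × 1.38) = 1341 nm.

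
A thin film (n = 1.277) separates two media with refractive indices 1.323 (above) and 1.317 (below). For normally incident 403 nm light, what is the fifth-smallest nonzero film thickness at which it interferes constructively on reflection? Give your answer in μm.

Ray reflecting at the top interface goes from n = 1.323 toward n = 1.277: no phase shift.
At the lower boundary (n = 1.277 to n = 1.317) the reflected ray undergoes a half-wave phase shift.
The two reflections differ by half a wavelength.
So the condition for constructive reflection is 2 n t = (m + ½) λ.
The fifth-smallest nonzero thickness corresponds to m = 4: t = (m + ½) λ / (2 n) = 4.50 × 403 / (2 × 1.277) = 710 nm.

0.710 μm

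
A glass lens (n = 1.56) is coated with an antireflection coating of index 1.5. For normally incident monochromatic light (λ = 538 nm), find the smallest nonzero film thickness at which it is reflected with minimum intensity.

Ray reflecting at the top interface goes from n = 1.0 toward n = 1.5: a half-wave phase shift.
At the lower boundary (n = 1.5 to n = 1.56) the reflected ray undergoes a half-wave phase shift.
Zero or two π shifts → no net half-wave offset.
For minimum reflection here: 2 n t = (m + ½) λ.
Minimum at m = 0: t = λ / (4 n) = 538 / (4 × 1.5) = 89.7 nm.

89.7 nm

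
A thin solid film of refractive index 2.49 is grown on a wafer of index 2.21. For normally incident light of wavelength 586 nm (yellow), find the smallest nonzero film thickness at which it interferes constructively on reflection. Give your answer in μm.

0.0588 μm

Ray reflecting at the top interface goes from n = 1.0 toward n = 2.49: a half-wave phase shift.
Bottom surface (2.49 → 2.21): reflection off a lower-index medium gives no phase shift.
Exactly one π shift → a net half-wave offset.
So the condition for constructive reflection is 2 n t = (m + ½) λ.
Minimum at m = 0: t = λ / (4 n) = 586 / (4 × 2.49) = 58.8 nm.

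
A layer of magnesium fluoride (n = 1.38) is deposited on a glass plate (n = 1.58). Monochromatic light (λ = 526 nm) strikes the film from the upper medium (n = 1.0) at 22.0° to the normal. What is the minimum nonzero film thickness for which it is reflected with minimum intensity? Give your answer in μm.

Top surface (1.0 → 1.38): reflection off a higher-index medium gives a half-wave phase shift.
At the lower boundary (n = 1.38 to n = 1.58) the reflected ray undergoes a half-wave phase shift.
Net: no relative phase inversion (both shifts match).
So the condition for destructive reflection is 2 n t cos θ_r = (m + ½) λ.
Snell's law: 1.0 sin 22.0° = 1.38 sin θ_r → sin θ_r = 0.271, cos θ_r = 0.962.
Minimum at m = 0: t = λ / (4 n cos θ_r) = 526 / (4 × 1.38 × 0.962) = 99.0 nm.

0.0990 μm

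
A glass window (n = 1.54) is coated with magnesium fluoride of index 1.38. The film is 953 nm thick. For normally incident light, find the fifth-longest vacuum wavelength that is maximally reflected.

Ray reflecting at the top interface goes from n = 1.0 toward n = 1.38: a half-wave phase shift.
At the lower boundary (n = 1.38 to n = 1.54) the reflected ray undergoes a half-wave phase shift.
Net: no relative phase inversion (both shifts match).
With no net inversion, constructive interference in reflection requires 2 n t = m λ.
λ = 2 n t / m. The fifth-longest wavelength is m = 5: λ = 2 × 1.38 × 953 / 5.00 = 526 nm.

526 nm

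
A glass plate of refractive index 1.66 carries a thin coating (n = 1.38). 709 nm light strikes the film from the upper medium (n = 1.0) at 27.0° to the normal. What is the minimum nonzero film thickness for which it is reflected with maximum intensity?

272 nm

At the upper boundary (n = 1.0 to n = 1.38) the reflected ray undergoes a half-wave phase shift.
At the lower boundary (n = 1.38 to n = 1.66) the reflected ray undergoes a half-wave phase shift.
The two reflections carry the same phase change, so no net offset.
With no net inversion, constructive interference in reflection requires 2 n t cos θ_r = m λ.
Snell's law: 1.0 sin 27.0° = 1.38 sin θ_r → sin θ_r = 0.329, cos θ_r = 0.944.
Minimum nonzero at m = 1: t = λ / (2 n cos θ_r) = 709 / (2 × 1.38 × 0.944) = 272 nm.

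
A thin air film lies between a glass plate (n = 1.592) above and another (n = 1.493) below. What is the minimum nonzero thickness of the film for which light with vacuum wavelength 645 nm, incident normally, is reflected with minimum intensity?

323 nm

Top surface (1.592 → 1.0): reflection off a lower-index medium gives no phase shift.
At the lower boundary (n = 1.0 to n = 1.493) the reflected ray undergoes a half-wave phase shift.
Exactly one π shift → a net half-wave offset.
With one net inversion, destructive interference in reflection requires 2 n t = m λ.
Minimum nonzero at m = 1: t = λ / (2 n) = 645 / (2 × 1.0) = 323 nm.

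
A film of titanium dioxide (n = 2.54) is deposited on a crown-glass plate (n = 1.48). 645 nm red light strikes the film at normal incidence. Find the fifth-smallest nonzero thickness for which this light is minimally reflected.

At the upper boundary (n = 1.0 to n = 2.54) the reflected ray undergoes a half-wave phase shift.
Bottom surface (2.54 → 1.48): reflection off a lower-index medium gives no phase shift.
Net: one phase inversion between the two reflected rays.
With one net inversion, destructive interference in reflection requires 2 n t = m λ.
The fifth-smallest nonzero thickness corresponds to m = 5: t = m λ / (2 n) = 5.00 × 645 / (2 × 2.54) = 635 nm.

635 nm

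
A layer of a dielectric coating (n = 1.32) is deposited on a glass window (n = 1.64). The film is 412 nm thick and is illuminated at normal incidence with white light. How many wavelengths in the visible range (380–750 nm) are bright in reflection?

Top surface (1.0 → 1.32): reflection off a higher-index medium gives a half-wave phase shift.
At the lower boundary (n = 1.32 to n = 1.64) the reflected ray undergoes a half-wave phase shift.
Zero or two π shifts → no net half-wave offset.
With no net inversion, constructive interference in reflection requires 2 n t = m λ.
λ = 2 n t / m = 1088 / m nm.
m=1: 1088 nm (IR); m=2: 544 nm (visible); m=3: 363 nm (UV).

1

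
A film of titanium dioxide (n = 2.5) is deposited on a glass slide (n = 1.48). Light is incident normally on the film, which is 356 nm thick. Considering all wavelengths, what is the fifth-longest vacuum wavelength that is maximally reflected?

At the upper boundary (n = 1.0 to n = 2.5) the reflected ray undergoes a half-wave phase shift.
Ray reflecting at the bottom interface goes from n = 2.5 toward n = 1.48: no phase shift.
Exactly one π shift → a net half-wave offset.
With one net inversion, constructive interference in reflection requires 2 n t = (m + ½) λ.
λ = 2 n t / (m + ½). The fifth-longest wavelength is m = 4: λ = 2 × 2.5 × 356 / 4.50 = 396 nm.

396 nm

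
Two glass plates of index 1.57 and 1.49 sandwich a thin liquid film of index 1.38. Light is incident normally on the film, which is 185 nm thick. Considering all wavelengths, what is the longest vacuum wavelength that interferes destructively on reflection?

511 nm

At the upper boundary (n = 1.57 to n = 1.38) the reflected ray undergoes no phase shift.
Ray reflecting at the bottom interface goes from n = 1.38 toward n = 1.49: a half-wave phase shift.
Net: one phase inversion between the two reflected rays.
For weak reflection here: 2 n t = m λ.
λ = 2 n t / m. The longest wavelength is m = 1: λ = 2 × 1.38 × 185 / 1.00 = 511 nm.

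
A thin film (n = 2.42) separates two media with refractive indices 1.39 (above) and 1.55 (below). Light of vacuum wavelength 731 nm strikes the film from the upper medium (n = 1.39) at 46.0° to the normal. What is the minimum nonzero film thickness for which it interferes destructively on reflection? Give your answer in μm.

At the upper boundary (n = 1.39 to n = 2.42) the reflected ray undergoes a half-wave phase shift.
Ray reflecting at the bottom interface goes from n = 2.42 toward n = 1.55: no phase shift.
Exactly one π shift → a net half-wave offset.
With one net inversion, destructive interference in reflection requires 2 n t cos θ_r = m λ.
Snell's law: 1.39 sin 46.0° = 2.42 sin θ_r → sin θ_r = 0.413, cos θ_r = 0.911.
Minimum nonzero at m = 1: t = λ / (2 n cos θ_r) = 731 / (2 × 2.42 × 0.911) = 166 nm.

0.166 μm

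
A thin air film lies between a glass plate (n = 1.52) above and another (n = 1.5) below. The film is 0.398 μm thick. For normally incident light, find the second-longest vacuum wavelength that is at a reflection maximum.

At the upper boundary (n = 1.52 to n = 1.0) the reflected ray undergoes no phase shift.
Bottom surface (1.0 → 1.5): reflection off a higher-index medium gives a half-wave phase shift.
The two reflections differ by half a wavelength.
So the condition for constructive reflection is 2 n t = (m + ½) λ.
λ = 2 n t / (m + ½). The second-longest wavelength is m = 1: λ = 2 × 1.0 × 398 / 1.50 = 531 nm.

531 nm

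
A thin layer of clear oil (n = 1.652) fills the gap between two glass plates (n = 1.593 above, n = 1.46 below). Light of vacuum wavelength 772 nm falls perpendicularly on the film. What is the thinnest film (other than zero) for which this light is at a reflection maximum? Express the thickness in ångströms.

1168 Å

Top surface (1.593 → 1.652): reflection off a higher-index medium gives a half-wave phase shift.
Ray reflecting at the bottom interface goes from n = 1.652 toward n = 1.46: no phase shift.
Exactly one π shift → a net half-wave offset.
With one net inversion, constructive interference in reflection requires 2 n t = (m + ½) λ.
Minimum at m = 0: t = λ / (4 n) = 772 / (4 × 1.652) = 117 nm.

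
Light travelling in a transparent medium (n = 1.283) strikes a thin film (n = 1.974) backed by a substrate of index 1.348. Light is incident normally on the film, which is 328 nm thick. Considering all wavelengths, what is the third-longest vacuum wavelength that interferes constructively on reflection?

Ray reflecting at the top interface goes from n = 1.283 toward n = 1.974: a half-wave phase shift.
Bottom surface (1.974 → 1.348): reflection off a lower-index medium gives no phase shift.
Exactly one π shift → a net half-wave offset.
With one net inversion, constructive interference in reflection requires 2 n t = (m + ½) λ.
λ = 2 n t / (m + ½). The third-longest wavelength is m = 2: λ = 2 × 1.974 × 328 / 2.50 = 518 nm.

518 nm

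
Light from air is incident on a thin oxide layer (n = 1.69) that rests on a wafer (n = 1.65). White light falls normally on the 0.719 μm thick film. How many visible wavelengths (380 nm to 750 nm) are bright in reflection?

At the upper boundary (n = 1.0 to n = 1.69) the reflected ray undergoes a half-wave phase shift.
Ray reflecting at the bottom interface goes from n = 1.69 toward n = 1.65: no phase shift.
Net: one phase inversion between the two reflected rays.
With one net inversion, constructive interference in reflection requires 2 n t = (m + ½) λ.
λ = 2 n t / (m + ½) = 2430 / (m + ½) nm.
m=2: 972 nm (IR); m=3: 694 nm (visible); m=4: 540 nm (visible); m=5: 442 nm (visible); m=6: 374 nm (UV).

3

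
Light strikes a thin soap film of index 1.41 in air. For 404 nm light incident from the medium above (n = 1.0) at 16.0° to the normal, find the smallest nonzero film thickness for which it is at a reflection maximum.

Top surface (1.0 → 1.41): reflection off a higher-index medium gives a half-wave phase shift.
Ray reflecting at the bottom interface goes from n = 1.41 toward n = 1.0: no phase shift.
Exactly one π shift → a net half-wave offset.
For bright reflection here: 2 n t cos θ_r = (m + ½) λ.
Snell's law: 1.0 sin 16.0° = 1.41 sin θ_r → sin θ_r = 0.195, cos θ_r = 0.981.
Minimum at m = 0: t = λ / (4 n cos θ_r) = 404 / (4 × 1.41 × 0.981) = 73.0 nm.

73.0 nm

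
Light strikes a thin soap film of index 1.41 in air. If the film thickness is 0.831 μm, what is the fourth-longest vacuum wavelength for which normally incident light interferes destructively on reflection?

At the upper boundary (n = 1.0 to n = 1.41) the reflected ray undergoes a half-wave phase shift.
Bottom surface (1.41 → 1.0): reflection off a lower-index medium gives no phase shift.
Exactly one π shift → a net half-wave offset.
For weak reflection here: 2 n t = m λ.
λ = 2 n t / m. The fourth-longest wavelength is m = 4: λ = 2 × 1.41 × 831 / 4.00 = 586 nm.

586 nm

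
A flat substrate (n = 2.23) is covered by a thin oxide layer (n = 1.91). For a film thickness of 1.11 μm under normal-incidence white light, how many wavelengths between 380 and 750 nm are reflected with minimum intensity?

5

At the upper boundary (n = 1.0 to n = 1.91) the reflected ray undergoes a half-wave phase shift.
Ray reflecting at the bottom interface goes from n = 1.91 toward n = 2.23: a half-wave phase shift.
Net: no relative phase inversion (both shifts match).
So the condition for destructive reflection is 2 n t = (m + ½) λ.
λ = 2 n t / (m + ½) = 4240 / (m + ½) nm.
m=5: 771 nm (IR); m=6: 652 nm (visible); m=7: 565 nm (visible); m=8: 499 nm (visible); m=9: 446 nm (visible); m=10: 404 nm (visible); m=11: 369 nm (UV).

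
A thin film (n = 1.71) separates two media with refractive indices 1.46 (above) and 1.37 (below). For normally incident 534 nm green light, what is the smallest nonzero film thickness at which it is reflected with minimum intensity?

At the upper boundary (n = 1.46 to n = 1.71) the reflected ray undergoes a half-wave phase shift.
Bottom surface (1.71 → 1.37): reflection off a lower-index medium gives no phase shift.
Net: one phase inversion between the two reflected rays.
For minimum reflection here: 2 n t = m λ.
The smallest nonzero thickness corresponds to m = 1: t = m λ / (2 n) = 1.00 × 534 / (2 × 1.71) = 156 nm.

156 nm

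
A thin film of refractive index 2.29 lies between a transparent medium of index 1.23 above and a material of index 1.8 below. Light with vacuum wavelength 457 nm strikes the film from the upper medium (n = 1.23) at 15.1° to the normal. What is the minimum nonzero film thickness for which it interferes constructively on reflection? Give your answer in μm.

Top surface (1.23 → 2.29): reflection off a higher-index medium gives a half-wave phase shift.
Ray reflecting at the bottom interface goes from n = 2.29 toward n = 1.8: no phase shift.
The two reflections differ by half a wavelength.
With one net inversion, constructive interference in reflection requires 2 n t cos θ_r = (m + ½) λ.
Snell's law: 1.23 sin 15.1° = 2.29 sin θ_r → sin θ_r = 0.140, cos θ_r = 0.990.
Minimum at m = 0: t = λ / (4 n cos θ_r) = 457 / (4 × 2.29 × 0.990) = 50.4 nm.

0.0504 μm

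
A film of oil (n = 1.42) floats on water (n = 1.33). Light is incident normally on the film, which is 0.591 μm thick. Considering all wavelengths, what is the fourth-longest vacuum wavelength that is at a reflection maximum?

480 nm

Top surface (1.0 → 1.42): reflection off a higher-index medium gives a half-wave phase shift.
Ray reflecting at the bottom interface goes from n = 1.42 toward n = 1.33: no phase shift.
Exactly one π shift → a net half-wave offset.
So the condition for constructive reflection is 2 n t = (m + ½) λ.
λ = 2 n t / (m + ½). The fourth-longest wavelength is m = 3: λ = 2 × 1.42 × 591 / 3.50 = 480 nm.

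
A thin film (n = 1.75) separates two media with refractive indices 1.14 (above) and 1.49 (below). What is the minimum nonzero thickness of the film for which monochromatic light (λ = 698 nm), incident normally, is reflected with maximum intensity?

At the upper boundary (n = 1.14 to n = 1.75) the reflected ray undergoes a half-wave phase shift.
At the lower boundary (n = 1.75 to n = 1.49) the reflected ray undergoes no phase shift.
Exactly one π shift → a net half-wave offset.
So the condition for constructive reflection is 2 n t = (m + ½) λ.
Minimum at m = 0: t = λ / (4 n) = 698 / (4 × 1.75) = 99.7 nm.

99.7 nm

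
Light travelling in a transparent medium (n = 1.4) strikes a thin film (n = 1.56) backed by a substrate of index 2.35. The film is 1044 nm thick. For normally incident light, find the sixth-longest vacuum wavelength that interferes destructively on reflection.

592 nm

Top surface (1.4 → 1.56): reflection off a higher-index medium gives a half-wave phase shift.
Ray reflecting at the bottom interface goes from n = 1.56 toward n = 2.35: a half-wave phase shift.
Net: no relative phase inversion (both shifts match).
For weak reflection here: 2 n t = (m + ½) λ.
λ = 2 n t / (m + ½). The sixth-longest wavelength is m = 5: λ = 2 × 1.56 × 1044 / 5.50 = 592 nm.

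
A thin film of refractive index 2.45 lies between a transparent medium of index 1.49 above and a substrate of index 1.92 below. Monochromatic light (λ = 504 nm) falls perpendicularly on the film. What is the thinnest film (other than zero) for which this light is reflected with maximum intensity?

Top surface (1.49 → 2.45): reflection off a higher-index medium gives a half-wave phase shift.
At the lower boundary (n = 2.45 to n = 1.92) the reflected ray undergoes no phase shift.
The two reflections differ by half a wavelength.
With one net inversion, constructive interference in reflection requires 2 n t = (m + ½) λ.
Minimum at m = 0: t = λ / (4 n) = 504 / (4 × 2.45) = 51.4 nm.

51.4 nm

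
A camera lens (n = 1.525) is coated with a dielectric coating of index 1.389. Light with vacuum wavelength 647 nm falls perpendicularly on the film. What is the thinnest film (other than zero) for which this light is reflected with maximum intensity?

Ray reflecting at the top interface goes from n = 1.0 toward n = 1.389: a half-wave phase shift.
At the lower boundary (n = 1.389 to n = 1.525) the reflected ray undergoes a half-wave phase shift.
Net: no relative phase inversion (both shifts match).
With no net inversion, constructive interference in reflection requires 2 n t = m λ.
Minimum nonzero at m = 1: t = λ / (2 n) = 647 / (2 × 1.389) = 233 nm.

233 nm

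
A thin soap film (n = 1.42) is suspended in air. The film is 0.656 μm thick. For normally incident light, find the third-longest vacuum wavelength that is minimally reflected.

621 nm

At the upper boundary (n = 1.0 to n = 1.42) the reflected ray undergoes a half-wave phase shift.
Ray reflecting at the bottom interface goes from n = 1.42 toward n = 1.0: no phase shift.
Exactly one π shift → a net half-wave offset.
With one net inversion, destructive interference in reflection requires 2 n t = m λ.
λ = 2 n t / m. The third-longest wavelength is m = 3: λ = 2 × 1.42 × 656 / 3.00 = 621 nm.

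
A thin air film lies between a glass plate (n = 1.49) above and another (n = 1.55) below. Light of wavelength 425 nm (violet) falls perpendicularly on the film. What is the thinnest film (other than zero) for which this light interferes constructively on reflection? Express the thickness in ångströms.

1063 Å

Top surface (1.49 → 1.0): reflection off a lower-index medium gives no phase shift.
At the lower boundary (n = 1.0 to n = 1.55) the reflected ray undergoes a half-wave phase shift.
The two reflections differ by half a wavelength.
With one net inversion, constructive interference in reflection requires 2 n t = (m + ½) λ.
Minimum at m = 0: t = λ / (4 n) = 425 / (4 × 1.0) = 106 nm.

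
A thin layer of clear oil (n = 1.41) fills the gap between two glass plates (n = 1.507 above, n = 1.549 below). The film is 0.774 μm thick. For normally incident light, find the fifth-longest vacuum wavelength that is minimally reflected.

Top surface (1.507 → 1.41): reflection off a lower-index medium gives no phase shift.
At the lower boundary (n = 1.41 to n = 1.549) the reflected ray undergoes a half-wave phase shift.
Exactly one π shift → a net half-wave offset.
For weak reflection here: 2 n t = m λ.
λ = 2 n t / m. The fifth-longest wavelength is m = 5: λ = 2 × 1.41 × 774 / 5.00 = 437 nm.

437 nm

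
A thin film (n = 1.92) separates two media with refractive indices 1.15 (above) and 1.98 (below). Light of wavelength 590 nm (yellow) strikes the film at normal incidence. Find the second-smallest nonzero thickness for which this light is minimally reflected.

230 nm

At the upper boundary (n = 1.15 to n = 1.92) the reflected ray undergoes a half-wave phase shift.
Ray reflecting at the bottom interface goes from n = 1.92 toward n = 1.98: a half-wave phase shift.
Zero or two π shifts → no net half-wave offset.
For dark reflection here: 2 n t = (m + ½) λ.
The second-smallest nonzero thickness corresponds to m = 1: t = (m + ½) λ / (2 n) = 1.50 × 590 / (2 × 1.92) = 230 nm.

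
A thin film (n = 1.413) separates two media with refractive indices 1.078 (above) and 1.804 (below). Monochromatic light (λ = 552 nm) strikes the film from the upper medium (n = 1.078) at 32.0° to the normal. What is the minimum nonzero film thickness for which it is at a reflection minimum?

At the upper boundary (n = 1.078 to n = 1.413) the reflected ray undergoes a half-wave phase shift.
Bottom surface (1.413 → 1.804): reflection off a higher-index medium gives a half-wave phase shift.
The two reflections carry the same phase change, so no net offset.
For weak reflection here: 2 n t cos θ_r = (m + ½) λ.
Snell's law: 1.078 sin 32.0° = 1.413 sin θ_r → sin θ_r = 0.404, cos θ_r = 0.915.
Minimum at m = 0: t = λ / (4 n cos θ_r) = 552 / (4 × 1.413 × 0.915) = 107 nm.

107 nm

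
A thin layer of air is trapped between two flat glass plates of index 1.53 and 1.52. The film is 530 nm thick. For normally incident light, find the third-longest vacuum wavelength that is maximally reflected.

424 nm

At the upper boundary (n = 1.53 to n = 1.0) the reflected ray undergoes no phase shift.
Ray reflecting at the bottom interface goes from n = 1.0 toward n = 1.52: a half-wave phase shift.
The two reflections differ by half a wavelength.
With one net inversion, constructive interference in reflection requires 2 n t = (m + ½) λ.
λ = 2 n t / (m + ½). The third-longest wavelength is m = 2: λ = 2 × 1.0 × 530 / 2.50 = 424 nm.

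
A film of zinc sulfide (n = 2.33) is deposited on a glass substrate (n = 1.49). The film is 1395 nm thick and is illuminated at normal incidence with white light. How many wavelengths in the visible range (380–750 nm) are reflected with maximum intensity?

At the upper boundary (n = 1.0 to n = 2.33) the reflected ray undergoes a half-wave phase shift.
At the lower boundary (n = 2.33 to n = 1.49) the reflected ray undergoes no phase shift.
Exactly one π shift → a net half-wave offset.
For bright reflection here: 2 n t = (m + ½) λ.
λ = 2 n t / (m + ½) = 6501 / (m + ½) nm.
m=8: 765 nm (IR); m=9: 684 nm (visible); m=10: 619 nm (visible); m=11: 565 nm (visible); m=12: 520 nm (visible); m=13: 482 nm (visible); m=14: 448 nm (visible); m=15: 419 nm (visible); m=16: 394 nm (visible); m=17: 371 nm (UV).

8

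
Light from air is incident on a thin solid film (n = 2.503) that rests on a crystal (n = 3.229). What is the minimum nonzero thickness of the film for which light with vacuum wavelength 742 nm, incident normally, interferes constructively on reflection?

148 nm

Ray reflecting at the top interface goes from n = 1.0 toward n = 2.503: a half-wave phase shift.
Ray reflecting at the bottom interface goes from n = 2.503 toward n = 3.229: a half-wave phase shift.
Zero or two π shifts → no net half-wave offset.
So the condition for constructive reflection is 2 n t = m λ.
Minimum nonzero at m = 1: t = λ / (2 n) = 742 / (2 × 2.503) = 148 nm.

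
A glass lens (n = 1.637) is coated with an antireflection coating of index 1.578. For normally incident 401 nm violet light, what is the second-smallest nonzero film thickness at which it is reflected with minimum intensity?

191 nm

Top surface (1.0 → 1.578): reflection off a higher-index medium gives a half-wave phase shift.
Bottom surface (1.578 → 1.637): reflection off a higher-index medium gives a half-wave phase shift.
The two reflections carry the same phase change, so no net offset.
With no net inversion, destructive interference in reflection requires 2 n t = (m + ½) λ.
The second-smallest nonzero thickness corresponds to m = 1: t = (m + ½) λ / (2 n) = 1.50 × 401 / (2 × 1.578) = 191 nm.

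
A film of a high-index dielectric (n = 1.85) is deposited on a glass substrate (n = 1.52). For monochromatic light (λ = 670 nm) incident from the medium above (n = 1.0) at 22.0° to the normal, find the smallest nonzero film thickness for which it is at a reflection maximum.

92.5 nm

At the upper boundary (n = 1.0 to n = 1.85) the reflected ray undergoes a half-wave phase shift.
Bottom surface (1.85 → 1.52): reflection off a lower-index medium gives no phase shift.
The two reflections differ by half a wavelength.
For maximum reflection here: 2 n t cos θ_r = (m + ½) λ.
Snell's law: 1.0 sin 22.0° = 1.85 sin θ_r → sin θ_r = 0.202, cos θ_r = 0.979.
Minimum at m = 0: t = λ / (4 n cos θ_r) = 670 / (4 × 1.85 × 0.979) = 92.5 nm.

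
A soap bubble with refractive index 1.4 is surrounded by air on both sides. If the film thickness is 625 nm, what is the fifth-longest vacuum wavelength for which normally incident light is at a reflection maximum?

Top surface (1.0 → 1.4): reflection off a higher-index medium gives a half-wave phase shift.
Bottom surface (1.4 → 1.0): reflection off a lower-index medium gives no phase shift.
The two reflections differ by half a wavelength.
For strong reflection here: 2 n t = (m + ½) λ.
λ = 2 n t / (m + ½). The fifth-longest wavelength is m = 4: λ = 2 × 1.4 × 625 / 4.50 = 389 nm.

389 nm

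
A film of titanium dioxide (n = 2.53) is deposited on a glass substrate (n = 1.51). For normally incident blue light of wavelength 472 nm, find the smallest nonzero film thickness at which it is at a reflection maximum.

46.6 nm

Top surface (1.0 → 2.53): reflection off a higher-index medium gives a half-wave phase shift.
Bottom surface (2.53 → 1.51): reflection off a lower-index medium gives no phase shift.
Exactly one π shift → a net half-wave offset.
So the condition for constructive reflection is 2 n t = (m + ½) λ.
Minimum at m = 0: t = λ / (4 n) = 472 / (4 × 2.53) = 46.6 nm.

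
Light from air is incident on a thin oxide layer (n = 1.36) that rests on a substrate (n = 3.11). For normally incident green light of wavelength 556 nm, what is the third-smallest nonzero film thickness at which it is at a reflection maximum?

613 nm

At the upper boundary (n = 1.0 to n = 1.36) the reflected ray undergoes a half-wave phase shift.
At the lower boundary (n = 1.36 to n = 3.11) the reflected ray undergoes a half-wave phase shift.
Zero or two π shifts → no net half-wave offset.
So the condition for constructive reflection is 2 n t = m λ.
The third-smallest nonzero thickness corresponds to m = 3: t = m λ / (2 n) = 3.00 × 556 / (2 × 1.36) = 613 nm.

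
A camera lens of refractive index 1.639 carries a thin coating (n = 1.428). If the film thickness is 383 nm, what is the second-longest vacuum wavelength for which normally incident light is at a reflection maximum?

Top surface (1.0 → 1.428): reflection off a higher-index medium gives a half-wave phase shift.
Ray reflecting at the bottom interface goes from n = 1.428 toward n = 1.639: a half-wave phase shift.
The two reflections carry the same phase change, so no net offset.
With no net inversion, constructive interference in reflection requires 2 n t = m λ.
λ = 2 n t / m. The second-longest wavelength is m = 2: λ = 2 × 1.428 × 383 / 2.00 = 547 nm.

547 nm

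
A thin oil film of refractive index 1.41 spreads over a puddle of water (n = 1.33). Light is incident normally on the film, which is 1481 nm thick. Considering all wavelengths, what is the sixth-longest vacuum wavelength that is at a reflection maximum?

759 nm

Top surface (1.0 → 1.41): reflection off a higher-index medium gives a half-wave phase shift.
Ray reflecting at the bottom interface goes from n = 1.41 toward n = 1.33: no phase shift.
The two reflections differ by half a wavelength.
For maximum reflection here: 2 n t = (m + ½) λ.
λ = 2 n t / (m + ½). The sixth-longest wavelength is m = 5: λ = 2 × 1.41 × 1481 / 5.50 = 759 nm.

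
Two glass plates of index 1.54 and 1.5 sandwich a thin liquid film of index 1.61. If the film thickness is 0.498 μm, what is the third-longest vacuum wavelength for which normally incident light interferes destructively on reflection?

Top surface (1.54 → 1.61): reflection off a higher-index medium gives a half-wave phase shift.
At the lower boundary (n = 1.61 to n = 1.5) the reflected ray undergoes no phase shift.
Exactly one π shift → a net half-wave offset.
With one net inversion, destructive interference in reflection requires 2 n t = m λ.
λ = 2 n t / m. The third-longest wavelength is m = 3: λ = 2 × 1.61 × 498 / 3.00 = 535 nm.

535 nm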